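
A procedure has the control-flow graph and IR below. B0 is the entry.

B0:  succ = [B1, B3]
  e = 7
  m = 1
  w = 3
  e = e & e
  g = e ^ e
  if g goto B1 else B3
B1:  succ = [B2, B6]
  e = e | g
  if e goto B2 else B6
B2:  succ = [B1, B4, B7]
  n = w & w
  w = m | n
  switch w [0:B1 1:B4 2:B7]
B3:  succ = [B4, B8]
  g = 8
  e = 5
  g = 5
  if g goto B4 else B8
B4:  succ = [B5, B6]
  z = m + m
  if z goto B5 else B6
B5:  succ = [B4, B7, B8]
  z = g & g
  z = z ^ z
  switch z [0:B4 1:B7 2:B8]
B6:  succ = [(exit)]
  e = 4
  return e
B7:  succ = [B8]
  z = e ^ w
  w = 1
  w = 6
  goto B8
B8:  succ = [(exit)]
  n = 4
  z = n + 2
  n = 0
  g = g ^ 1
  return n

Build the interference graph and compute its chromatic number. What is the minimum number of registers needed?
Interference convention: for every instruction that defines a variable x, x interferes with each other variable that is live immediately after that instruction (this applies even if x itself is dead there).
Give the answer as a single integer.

def/use:
  B0 def {e,g,m,w} use ∅
  B1 def {e} use {e,g}
  B2 def {n,w} use {m,w}
  B3 def {e,g} use ∅
  B4 def {z} use {m}
  B5 def {z} use {g}
  B6 def {e} use ∅
  B7 def {w,z} use {e,w}
  B8 def {g,n,z} use {g}

Live sets:
  live B0: ∅→{e,g,m,w}
  live B1: {e,g,m,w}→{e,g,m,w}
  live B2: {e,g,m,w}→{e,g,m,w}
  live B3: {m,w}→{e,g,m,w}
  live B4: {e,g,m,w}→{e,g,m,w}
  live B5: {e,g,m,w}→{e,g,m,w}
  live B6: ∅→∅
  live B7: {e,g,w}→{g}
  live B8: {g}→∅

Conflict graph:
  e↔{g,m,n,w,z}
  g↔{e,m,n,w,z}
  m↔{e,g,n,w,z}
  n↔{e,g,m}
  w↔{e,g,m,z}
  z↔{e,g,m,w}

Colouring:
  {e,g,m,w,z} pairwise interfere (5-clique) ⇒ χ ≥ 5
  assign e→c0 g→c1 m→c2 n→c3 w→c3 z→c4 — no edge inside a register ⇒ χ ≤ 5
  χ = 5

Answer: 5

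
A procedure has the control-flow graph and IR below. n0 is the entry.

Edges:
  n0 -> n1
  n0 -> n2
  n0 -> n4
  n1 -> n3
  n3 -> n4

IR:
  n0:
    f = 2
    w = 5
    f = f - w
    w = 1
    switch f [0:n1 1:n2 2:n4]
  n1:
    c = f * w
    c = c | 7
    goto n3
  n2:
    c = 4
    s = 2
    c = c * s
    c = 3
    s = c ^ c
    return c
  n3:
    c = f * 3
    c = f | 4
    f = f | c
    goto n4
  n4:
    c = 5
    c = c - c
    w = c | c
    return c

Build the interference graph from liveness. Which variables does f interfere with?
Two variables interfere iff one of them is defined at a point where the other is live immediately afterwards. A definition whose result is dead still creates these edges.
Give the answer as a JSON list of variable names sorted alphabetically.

Answer: ["c", "w"]

Analysis:
Block summaries:
  n0: def={f,w} ue=∅
  n1: def={c} ue={f,w}
  n2: def={c,s} ue=∅
  n3: def={c,f} ue={f}
  n4: def={c,w} ue=∅

Liveness:
  n0 li=∅ lo={f,w}
  n1 li={f,w} lo={f}
  n2 li=∅ lo=∅
  n3 li={f} lo=∅
  n4 li=∅ lo=∅

Interfere edges:
  c: {f,s,w}
  f: {c,w}
  s: {c}
  w: {c,f}

N(f) = ["c", "w"]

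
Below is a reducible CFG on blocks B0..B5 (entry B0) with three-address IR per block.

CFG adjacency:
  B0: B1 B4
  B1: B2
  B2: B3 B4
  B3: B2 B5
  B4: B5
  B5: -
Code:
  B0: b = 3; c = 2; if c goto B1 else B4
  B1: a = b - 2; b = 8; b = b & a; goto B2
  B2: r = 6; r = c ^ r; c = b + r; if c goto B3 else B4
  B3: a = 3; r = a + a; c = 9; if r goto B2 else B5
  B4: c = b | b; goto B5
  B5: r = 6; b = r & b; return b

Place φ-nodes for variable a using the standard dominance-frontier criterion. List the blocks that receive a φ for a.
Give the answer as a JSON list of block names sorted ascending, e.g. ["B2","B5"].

idom tree: B1←B0 B2←B1 B3←B2 B4←B0 B5←B0
Dom∩ at merges:
  B2: preds {B1,B3}: {B0,B1} ∩ {B0,B1,B2,B3} = {B0,B1}; idom=B1
  B4: preds {B0,B2}: {B0} ∩ {B0,B1,B2} = {B0}; idom=B0
  B5: preds {B3,B4}: {B0,B1,B2,B3} ∩ {B0,B4} = {B0}; idom=B0

Frontier:
  B2←B1: walk · to B1
  B2←B3: walk B3→B2 to B1
  B4←B0: walk · to B0
  B4←B2: walk B2→B1 to B0
  B5←B3: walk B3→B2→B1 to B0
  B5←B4: walk B4 to B0
  B0 → ∅
  B1 → {B4,B5}
  B2 → {B2,B4,B5}
  B3 → {B2,B5}
  B4 → {B5}
  B5 → ∅

φ for a: defs {B1,B3}
  DF⁺ = {B2,B4,B5}

Answer: ["B2", "B4", "B5"]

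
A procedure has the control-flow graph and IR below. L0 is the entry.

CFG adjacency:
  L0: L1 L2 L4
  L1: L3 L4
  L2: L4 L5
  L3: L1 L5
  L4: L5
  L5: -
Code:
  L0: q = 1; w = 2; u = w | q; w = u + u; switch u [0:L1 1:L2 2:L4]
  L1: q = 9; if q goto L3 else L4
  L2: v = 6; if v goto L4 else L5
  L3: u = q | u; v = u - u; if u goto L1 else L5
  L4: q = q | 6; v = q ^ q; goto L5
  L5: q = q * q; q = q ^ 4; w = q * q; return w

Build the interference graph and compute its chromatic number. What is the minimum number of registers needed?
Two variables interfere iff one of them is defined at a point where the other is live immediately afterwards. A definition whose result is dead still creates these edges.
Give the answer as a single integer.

Per-block:
  L0: def={q,u,w} ue=∅
  L1: def={q} ue=∅
  L2: def={v} ue=∅
  L3: def={u,v} ue={q,u}
  L4: def={q,v} ue={q}
  L5: def={q,w} ue={q}

Backward fixpoint:
  L0: in=∅ out={q,u}
  L1: in={u} out={q,u}
  L2: in={q} out={q}
  L3: in={q,u} out={q,u}
  L4: in={q} out={q}
  L5: in={q} out=∅

Conflict graph:
  q — {u,v,w}
  u — {q,v,w}
  v — {q,u}
  w — {q,u}

Colouring:
  {q,u,v} pairwise interfere (3-clique) ⇒ χ ≥ 3
  assign q→R0 u→R1 v→R2 w→R2 — no edge inside a register ⇒ χ ≤ 3
  χ = 3

Answer: 3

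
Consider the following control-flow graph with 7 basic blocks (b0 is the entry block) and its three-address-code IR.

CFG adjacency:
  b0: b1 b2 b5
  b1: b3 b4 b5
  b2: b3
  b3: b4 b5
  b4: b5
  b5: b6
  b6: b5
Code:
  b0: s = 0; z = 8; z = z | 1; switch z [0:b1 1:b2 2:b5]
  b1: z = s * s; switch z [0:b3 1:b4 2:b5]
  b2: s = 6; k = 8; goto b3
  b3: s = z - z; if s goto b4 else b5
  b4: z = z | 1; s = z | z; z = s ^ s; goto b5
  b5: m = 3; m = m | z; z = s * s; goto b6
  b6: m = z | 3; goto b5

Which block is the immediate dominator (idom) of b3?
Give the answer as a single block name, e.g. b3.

idom tree: b1←b0 b2←b0 b3←b0 b4←b0 b5←b0 b6←b5
Dom∩ at merges:
  b3: preds {b1,b2}: {b0,b1} ∩ {b0,b2} = {b0}; idom=b0
  b4: preds {b1,b3}: {b0,b1} ∩ {b0,b3} = {b0}; idom=b0
  b5: preds {b0,b1,b3,b4,b6}: {b0} ∩ {b0,b1} ∩ {b0,b3} ∩ {b0,b4} ∩ {b0,b5,b6} = {b0}; idom=b0

idom(b3) = b0

Answer: b0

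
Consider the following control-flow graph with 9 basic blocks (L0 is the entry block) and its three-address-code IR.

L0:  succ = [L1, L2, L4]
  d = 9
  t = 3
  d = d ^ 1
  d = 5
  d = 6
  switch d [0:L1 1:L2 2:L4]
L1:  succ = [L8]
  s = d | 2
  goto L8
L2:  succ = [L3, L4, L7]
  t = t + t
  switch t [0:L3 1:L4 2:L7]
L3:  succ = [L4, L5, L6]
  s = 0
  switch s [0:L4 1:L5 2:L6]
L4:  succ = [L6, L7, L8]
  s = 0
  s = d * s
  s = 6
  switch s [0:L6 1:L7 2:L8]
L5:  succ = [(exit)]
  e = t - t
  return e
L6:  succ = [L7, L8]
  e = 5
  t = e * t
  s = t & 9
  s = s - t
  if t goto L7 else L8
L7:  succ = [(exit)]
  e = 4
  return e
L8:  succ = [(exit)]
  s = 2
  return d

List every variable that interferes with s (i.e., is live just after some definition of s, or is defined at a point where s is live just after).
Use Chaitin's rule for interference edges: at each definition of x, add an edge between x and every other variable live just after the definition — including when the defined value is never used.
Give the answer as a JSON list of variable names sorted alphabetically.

Per-block:
  L0: def={d,t} ue=∅
  L1: def={s} ue={d}
  L2: def={t} ue={t}
  L3: def={s} ue=∅
  L4: def={s} ue={d}
  L5: def={e} ue={t}
  L6: def={e,s,t} ue={t}
  L7: def={e} ue=∅
  L8: def={s} ue={d}

Backward fixpoint:
  L0 li=∅ lo={d,t}
  L1 li={d} lo={d}
  L2 li={d,t} lo={d,t}
  L3 li={d,t} lo={d,t}
  L4 li={d,t} lo={d,t}
  L5 li={t} lo=∅
  L6 li={d,t} lo={d}
  L7 li=∅ lo=∅
  L8 li={d} lo=∅

Interfere edges:
  d — {e,s,t}
  e — {d,t}
  s — {d,t}
  t — {d,e,s}

N(s) = ["d", "t"]

Answer: ["d", "t"]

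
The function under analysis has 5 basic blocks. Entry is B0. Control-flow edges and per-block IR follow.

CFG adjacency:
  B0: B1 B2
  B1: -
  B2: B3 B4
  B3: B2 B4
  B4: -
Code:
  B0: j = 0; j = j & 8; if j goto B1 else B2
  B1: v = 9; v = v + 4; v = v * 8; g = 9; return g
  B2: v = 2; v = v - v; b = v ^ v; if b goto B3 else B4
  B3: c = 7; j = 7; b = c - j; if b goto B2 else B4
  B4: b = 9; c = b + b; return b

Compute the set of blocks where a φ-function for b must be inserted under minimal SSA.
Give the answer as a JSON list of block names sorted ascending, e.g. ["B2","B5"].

idom tree: B1←B0 B2←B0 B3←B2 B4←B2
Join-block Dom:
  B2: preds {B0,B3}: {B0} ∩ {B0,B2,B3} = {B0}; idom=B0
  B4: preds {B2,B3}: {B0,B2} ∩ {B0,B2,B3} = {B0,B2}; idom=B2

DF walk-up:
  join B2 pred B0: · stop@B0
  join B2 pred B3: B3→B2 stop@B0
  join B4 pred B2: · stop@B2
  join B4 pred B3: B3 stop@B2
  DF(B0)=∅
  DF(B1)=∅
  DF(B2)={B2}
  DF(B3)={B2,B4}
  DF(B4)=∅

φ for b: defs {B2,B3,B4}
  DF⁺ = {B2,B4}

Answer: ["B2", "B4"]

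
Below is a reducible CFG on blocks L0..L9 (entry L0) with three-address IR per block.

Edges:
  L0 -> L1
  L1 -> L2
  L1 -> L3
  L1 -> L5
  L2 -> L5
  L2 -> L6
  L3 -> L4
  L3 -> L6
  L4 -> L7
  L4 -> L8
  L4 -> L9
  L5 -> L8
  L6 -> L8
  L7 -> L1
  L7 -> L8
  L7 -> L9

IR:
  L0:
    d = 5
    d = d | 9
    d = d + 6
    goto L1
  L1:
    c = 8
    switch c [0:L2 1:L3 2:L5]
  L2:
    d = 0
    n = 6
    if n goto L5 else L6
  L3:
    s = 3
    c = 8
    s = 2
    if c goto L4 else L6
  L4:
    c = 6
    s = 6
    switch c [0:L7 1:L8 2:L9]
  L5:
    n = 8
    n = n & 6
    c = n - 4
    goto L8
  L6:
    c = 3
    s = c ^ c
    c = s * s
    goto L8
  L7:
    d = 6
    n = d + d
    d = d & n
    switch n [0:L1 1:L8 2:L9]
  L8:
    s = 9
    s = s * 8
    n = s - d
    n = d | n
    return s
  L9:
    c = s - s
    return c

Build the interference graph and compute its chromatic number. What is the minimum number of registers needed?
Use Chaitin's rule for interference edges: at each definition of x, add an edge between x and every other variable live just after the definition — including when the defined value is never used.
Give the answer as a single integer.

Answer: 3

Derivation:
Block summaries:
  L0 def {d} use ∅
  L1 def {c} use ∅
  L2 def {d,n} use ∅
  L3 def {c,s} use ∅
  L4 def {c,s} use ∅
  L5 def {c,n} use ∅
  L6 def {c,s} use ∅
  L7 def {d,n} use ∅
  L8 def {n,s} use {d}
  L9 def {c} use {s}

Liveness:
  L0: in=∅ out={d}
  L1: in={d} out={d}
  L2: in=∅ out={d}
  L3: in={d} out={d}
  L4: in={d} out={d,s}
  L5: in={d} out={d}
  L6: in={d} out={d}
  L7: in={s} out={d,s}
  L8: in={d} out=∅
  L9: in={s} out=∅

Interfere edges:
  c — {d,s}
  d — {c,n,s}
  n — {d,s}
  s — {c,d,n}

Registers:
  lower bound: {c,d,s} mutually conflict ⇒ χ ≥ 3
  3-colouring: r0={d}  r1={s}  r2={c,n}
  χ = 3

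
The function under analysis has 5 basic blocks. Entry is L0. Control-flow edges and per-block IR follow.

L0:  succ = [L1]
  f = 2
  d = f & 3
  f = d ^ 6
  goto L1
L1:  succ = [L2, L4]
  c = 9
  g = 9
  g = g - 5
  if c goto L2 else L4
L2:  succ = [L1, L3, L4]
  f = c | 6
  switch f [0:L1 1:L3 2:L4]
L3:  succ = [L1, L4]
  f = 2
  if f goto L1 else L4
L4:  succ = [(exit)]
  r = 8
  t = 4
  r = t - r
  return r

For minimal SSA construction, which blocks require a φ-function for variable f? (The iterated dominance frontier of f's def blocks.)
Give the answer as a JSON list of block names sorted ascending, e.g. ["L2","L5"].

Answer: ["L1", "L4"]

Analysis:
idom tree: L1←L0 L2←L1 L3←L2 L4←L1
Dom at joins:
  L1: preds {L0,L2,L3}: {L0} ∩ {L0,L1,L2} ∩ {L0,L1,L2,L3} = {L0}; idom=L0
  L4: preds {L1,L2,L3}: {L0,L1} ∩ {L0,L1,L2} ∩ {L0,L1,L2,L3} = {L0,L1}; idom=L1

DF derivation:
  join L1 pred L0: · stop@L0
  join L1 pred L2: L2→L1 stop@L0
  join L1 pred L3: L3→L2→L1 stop@L0
  join L4 pred L1: · stop@L1
  join L4 pred L2: L2 stop@L1
  join L4 pred L3: L3→L2 stop@L1
  L0 → ∅
  L1 → {L1}
  L2 → {L1,L4}
  L3 → {L1,L4}
  L4 → ∅

φ for f: defs {L0,L2,L3}
  DF⁺ = {L1,L4}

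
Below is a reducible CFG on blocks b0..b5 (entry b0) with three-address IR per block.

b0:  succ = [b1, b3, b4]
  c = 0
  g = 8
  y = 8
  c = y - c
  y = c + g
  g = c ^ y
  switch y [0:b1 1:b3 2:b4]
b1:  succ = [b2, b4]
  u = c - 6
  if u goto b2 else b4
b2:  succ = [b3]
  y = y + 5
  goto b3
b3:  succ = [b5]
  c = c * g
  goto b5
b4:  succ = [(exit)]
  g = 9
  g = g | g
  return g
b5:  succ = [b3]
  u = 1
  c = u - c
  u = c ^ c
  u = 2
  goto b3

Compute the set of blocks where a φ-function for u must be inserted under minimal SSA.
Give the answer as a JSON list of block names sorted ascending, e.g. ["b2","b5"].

Answer: ["b3", "b4"]

Derivation:
idom tree: b1←b0 b2←b1 b3←b0 b4←b0 b5←b3
Dom∩ at merges:
  b3: preds {b0,b2,b5}: {b0} ∩ {b0,b1,b2} ∩ {b0,b3,b5} = {b0}; idom=b0
  b4: preds {b0,b1}: {b0} ∩ {b0,b1} = {b0}; idom=b0

DF walk-up:
  join b3 pred b0: · stop@b0
  join b3 pred b2: b2→b1 stop@b0
  join b3 pred b5: b5→b3 stop@b0
  join b4 pred b0: · stop@b0
  join b4 pred b1: b1 stop@b0
  b0 → ∅
  b1 → {b3,b4}
  b2 → {b3}
  b3 → {b3}
  b4 → ∅
  b5 → {b3}

φ for u: defs {b1,b5}
  DF⁺ = {b3,b4}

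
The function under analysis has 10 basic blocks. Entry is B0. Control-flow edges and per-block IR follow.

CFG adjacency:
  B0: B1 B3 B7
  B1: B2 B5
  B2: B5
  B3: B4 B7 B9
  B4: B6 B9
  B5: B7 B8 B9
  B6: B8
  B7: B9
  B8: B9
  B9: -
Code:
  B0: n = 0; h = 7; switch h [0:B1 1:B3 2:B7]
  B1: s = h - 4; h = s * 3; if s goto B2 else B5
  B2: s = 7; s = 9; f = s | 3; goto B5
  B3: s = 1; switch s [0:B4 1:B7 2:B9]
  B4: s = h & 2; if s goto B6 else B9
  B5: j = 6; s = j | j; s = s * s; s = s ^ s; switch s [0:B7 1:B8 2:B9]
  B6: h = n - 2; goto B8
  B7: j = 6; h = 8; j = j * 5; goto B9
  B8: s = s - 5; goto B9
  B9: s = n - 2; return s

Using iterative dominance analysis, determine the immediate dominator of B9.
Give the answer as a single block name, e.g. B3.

idom tree: B1←B0 B2←B1 B3←B0 B4←B3 B5←B1 B6←B4 B7←B0 B8←B0 B9←B0
Dom∩ at merges:
  B5: preds {B1,B2}: {B0,B1} ∩ {B0,B1,B2} = {B0,B1}; idom=B1
  B7: preds {B0,B3,B5}: {B0} ∩ {B0,B3} ∩ {B0,B1,B5} = {B0}; idom=B0
  B8: preds {B5,B6}: {B0,B1,B5} ∩ {B0,B3,B4,B6} = {B0}; idom=B0
  B9: preds {B3,B4,B5,B7,B8}: {B0,B3} ∩ {B0,B3,B4} ∩ {B0,B1,B5} ∩ {B0,B7} ∩ {B0,B8} = {B0}; idom=B0

idom(B9) = B0

Answer: B0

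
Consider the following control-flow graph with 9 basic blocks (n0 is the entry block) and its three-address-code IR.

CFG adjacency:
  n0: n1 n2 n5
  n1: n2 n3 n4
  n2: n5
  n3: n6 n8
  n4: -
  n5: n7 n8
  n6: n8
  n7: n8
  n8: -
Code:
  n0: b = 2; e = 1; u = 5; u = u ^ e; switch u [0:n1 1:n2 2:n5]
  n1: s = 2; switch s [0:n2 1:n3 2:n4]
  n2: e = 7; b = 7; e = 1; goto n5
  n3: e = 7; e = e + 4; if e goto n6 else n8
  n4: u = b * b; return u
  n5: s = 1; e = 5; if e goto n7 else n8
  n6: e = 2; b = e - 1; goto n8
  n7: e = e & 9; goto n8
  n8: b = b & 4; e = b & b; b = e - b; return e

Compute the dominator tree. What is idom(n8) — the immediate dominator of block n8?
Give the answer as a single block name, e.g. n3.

Answer: n0

Analysis:
idom tree: n1←n0 n2←n0 n3←n1 n4←n1 n5←n0 n6←n3 n7←n5 n8←n0
Dom∩ at merges:
  n2: preds {n0,n1}: {n0} ∩ {n0,n1} = {n0}; idom=n0
  n5: preds {n0,n2}: {n0} ∩ {n0,n2} = {n0}; idom=n0
  n8: preds {n3,n5,n6,n7}: {n0,n1,n3} ∩ {n0,n5} ∩ {n0,n1,n3,n6} ∩ {n0,n5,n7} = {n0}; idom=n0

idom(n8) = n0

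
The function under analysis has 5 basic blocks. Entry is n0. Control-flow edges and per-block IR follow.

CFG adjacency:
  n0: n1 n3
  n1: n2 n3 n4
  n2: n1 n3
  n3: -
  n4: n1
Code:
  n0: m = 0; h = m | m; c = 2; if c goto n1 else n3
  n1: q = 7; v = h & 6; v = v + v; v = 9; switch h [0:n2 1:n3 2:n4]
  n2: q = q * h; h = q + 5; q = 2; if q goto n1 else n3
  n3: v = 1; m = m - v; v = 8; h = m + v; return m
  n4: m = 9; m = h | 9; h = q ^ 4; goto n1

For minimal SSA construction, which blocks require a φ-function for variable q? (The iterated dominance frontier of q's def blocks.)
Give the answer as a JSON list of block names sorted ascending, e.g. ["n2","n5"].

idom tree: n1←n0 n2←n1 n3←n0 n4←n1
Join-block Dom:
  n1: preds {n0,n2,n4}: {n0} ∩ {n0,n1,n2} ∩ {n0,n1,n4} = {n0}; idom=n0
  n3: preds {n0,n1,n2}: {n0} ∩ {n0,n1} ∩ {n0,n1,n2} = {n0}; idom=n0

DF walk-up:
  n1←n0: walk · to n0
  n1←n2: walk n2→n1 to n0
  n1←n4: walk n4→n1 to n0
  n3←n0: walk · to n0
  n3←n1: walk n1 to n0
  n3←n2: walk n2→n1 to n0
  n0: DF=∅
  n1: DF={n1,n3}
  n2: DF={n1,n3}
  n3: DF=∅
  n4: DF={n1}

φ for q: defs {n1,n2}
  DF⁺ = {n1,n3}

Answer: ["n1", "n3"]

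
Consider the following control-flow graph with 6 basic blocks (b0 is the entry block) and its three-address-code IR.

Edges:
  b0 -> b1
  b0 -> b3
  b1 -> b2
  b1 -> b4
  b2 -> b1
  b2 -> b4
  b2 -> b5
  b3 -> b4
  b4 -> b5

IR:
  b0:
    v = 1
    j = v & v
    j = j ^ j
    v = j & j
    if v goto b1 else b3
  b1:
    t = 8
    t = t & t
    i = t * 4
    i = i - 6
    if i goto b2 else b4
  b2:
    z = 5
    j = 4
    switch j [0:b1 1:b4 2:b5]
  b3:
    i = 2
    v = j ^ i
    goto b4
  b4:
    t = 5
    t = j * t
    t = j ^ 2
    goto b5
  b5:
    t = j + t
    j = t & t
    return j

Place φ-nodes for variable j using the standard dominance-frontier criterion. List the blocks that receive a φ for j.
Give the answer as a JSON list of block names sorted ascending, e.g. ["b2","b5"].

idom tree: b1←b0 b2←b1 b3←b0 b4←b0 b5←b0
Dom∩ at merges:
  b1: preds {b0,b2}: {b0} ∩ {b0,b1,b2} = {b0}; idom=b0
  b4: preds {b1,b2,b3}: {b0,b1} ∩ {b0,b1,b2} ∩ {b0,b3} = {b0}; idom=b0
  b5: preds {b2,b4}: {b0,b1,b2} ∩ {b0,b4} = {b0}; idom=b0

DF derivation:
  join b1 pred b0: · stop@b0
  join b1 pred b2: b2→b1 stop@b0
  join b4 pred b1: b1 stop@b0
  join b4 pred b2: b2→b1 stop@b0
  join b4 pred b3: b3 stop@b0
  join b5 pred b2: b2→b1 stop@b0
  join b5 pred b4: b4 stop@b0
  DF(b0)=∅
  DF(b1)={b1,b4,b5}
  DF(b2)={b1,b4,b5}
  DF(b3)={b4}
  DF(b4)={b5}
  DF(b5)=∅

φ for j: defs {b0,b2,b5}
  DF⁺ = {b1,b4,b5}

Answer: ["b1", "b4", "b5"]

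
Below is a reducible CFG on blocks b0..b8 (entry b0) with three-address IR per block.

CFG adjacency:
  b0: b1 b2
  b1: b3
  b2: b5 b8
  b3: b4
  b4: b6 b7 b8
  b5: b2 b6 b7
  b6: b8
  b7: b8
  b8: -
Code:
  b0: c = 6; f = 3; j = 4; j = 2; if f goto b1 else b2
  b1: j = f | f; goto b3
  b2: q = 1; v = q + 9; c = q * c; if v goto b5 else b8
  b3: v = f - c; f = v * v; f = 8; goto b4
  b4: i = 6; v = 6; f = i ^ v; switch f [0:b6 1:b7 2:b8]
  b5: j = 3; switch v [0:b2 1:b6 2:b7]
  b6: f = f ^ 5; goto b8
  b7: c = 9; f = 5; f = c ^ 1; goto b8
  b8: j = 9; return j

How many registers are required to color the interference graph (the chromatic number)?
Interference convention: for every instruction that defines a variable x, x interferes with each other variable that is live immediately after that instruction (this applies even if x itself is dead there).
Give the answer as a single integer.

Block summaries:
  b0: {c,f,j} / ∅
  b1: {j} / {f}
  b2: {c,q,v} / {c}
  b3: {f,v} / {c,f}
  b4: {f,i,v} / ∅
  b5: {j} / {v}
  b6: {f} / {f}
  b7: {c,f} / ∅
  b8: {j} / ∅

Liveness:
  b0 li=∅ lo={c,f}
  b1 li={c,f} lo={c,f}
  b2 li={c,f} lo={c,f,v}
  b3 li={c,f} lo=∅
  b4 li=∅ lo={f}
  b5 li={c,f,v} lo={c,f}
  b6 li={f} lo=∅
  b7 li=∅ lo=∅
  b8 li=∅ lo=∅

Interfere edges:
  c: {f,j,q,v}
  f: {c,j,q,v}
  i: {v}
  j: {c,f,v}
  q: {c,f,v}
  v: {c,f,i,j,q}

Colouring:
  {c,f,j,v} pairwise interfere (4-clique) ⇒ χ ≥ 4
  4-colouring: r0={v}  r1={c,i}  r2={f}  r3={j,q}
  χ = 4

Answer: 4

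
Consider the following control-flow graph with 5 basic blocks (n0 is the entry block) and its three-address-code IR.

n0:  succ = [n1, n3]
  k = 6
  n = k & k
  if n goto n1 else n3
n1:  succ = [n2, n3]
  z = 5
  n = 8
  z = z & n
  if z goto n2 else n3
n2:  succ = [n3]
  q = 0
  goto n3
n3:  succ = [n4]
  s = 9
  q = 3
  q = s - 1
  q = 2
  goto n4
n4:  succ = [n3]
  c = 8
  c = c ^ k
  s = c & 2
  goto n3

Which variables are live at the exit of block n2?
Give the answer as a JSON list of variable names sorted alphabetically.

def/use:
  n0 def {k,n} use ∅
  n1 def {n,z} use ∅
  n2 def {q} use ∅
  n3 def {q,s} use ∅
  n4 def {c,s} use {k}

Liveness:
  live n0: ∅→{k}
  live n1: {k}→{k}
  live n2: {k}→{k}
  live n3: {k}→{k}
  live n4: {k}→{k}

live-out(n2) = ["k"]

Answer: ["k"]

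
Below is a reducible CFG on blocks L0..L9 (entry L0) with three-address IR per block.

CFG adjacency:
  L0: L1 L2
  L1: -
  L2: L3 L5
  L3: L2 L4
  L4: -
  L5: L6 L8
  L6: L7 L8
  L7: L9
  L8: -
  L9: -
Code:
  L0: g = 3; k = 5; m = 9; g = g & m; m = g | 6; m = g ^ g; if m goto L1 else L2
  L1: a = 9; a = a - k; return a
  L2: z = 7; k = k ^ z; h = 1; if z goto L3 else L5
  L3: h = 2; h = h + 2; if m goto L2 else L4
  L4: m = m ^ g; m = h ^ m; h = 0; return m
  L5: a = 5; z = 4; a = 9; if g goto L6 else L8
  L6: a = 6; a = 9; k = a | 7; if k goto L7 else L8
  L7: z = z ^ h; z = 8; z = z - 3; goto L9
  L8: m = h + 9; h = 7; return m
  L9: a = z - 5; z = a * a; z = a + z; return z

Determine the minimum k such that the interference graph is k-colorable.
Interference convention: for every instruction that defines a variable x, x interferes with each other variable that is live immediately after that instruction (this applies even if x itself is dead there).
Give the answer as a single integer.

Answer: 5

Analysis:
def/use:
  L0: def={g,k,m} ue=∅
  L1: def={a} ue={k}
  L2: def={h,k,z} ue={k}
  L3: def={h} ue={m}
  L4: def={h,m} ue={g,h,m}
  L5: def={a,z} ue={g}
  L6: def={a,k} ue=∅
  L7: def={z} ue={h,z}
  L8: def={h,m} ue={h}
  L9: def={a,z} ue={z}

Backward fixpoint:
  live L0: ∅→{g,k,m}
  live L1: {k}→∅
  live L2: {g,k,m}→{g,h,k,m}
  live L3: {g,k,m}→{g,h,k,m}
  live L4: {g,h,m}→∅
  live L5: {g,h}→{h,z}
  live L6: {h,z}→{h,z}
  live L7: {h,z}→{z}
  live L8: {h}→∅
  live L9: {z}→∅

Interference:
  a: {g,h,k,z}
  g: {a,h,k,m,z}
  h: {a,g,k,m,z}
  k: {a,g,h,m,z}
  m: {g,h,k,z}
  z: {a,g,h,k,m}

Registers:
  lower bound: {a,g,h,k,z} mutually conflict ⇒ χ ≥ 5
  assign a→R4 g→R0 h→R1 k→R2 m→R4 z→R3 — no edge inside a register ⇒ χ ≤ 5
  χ = 5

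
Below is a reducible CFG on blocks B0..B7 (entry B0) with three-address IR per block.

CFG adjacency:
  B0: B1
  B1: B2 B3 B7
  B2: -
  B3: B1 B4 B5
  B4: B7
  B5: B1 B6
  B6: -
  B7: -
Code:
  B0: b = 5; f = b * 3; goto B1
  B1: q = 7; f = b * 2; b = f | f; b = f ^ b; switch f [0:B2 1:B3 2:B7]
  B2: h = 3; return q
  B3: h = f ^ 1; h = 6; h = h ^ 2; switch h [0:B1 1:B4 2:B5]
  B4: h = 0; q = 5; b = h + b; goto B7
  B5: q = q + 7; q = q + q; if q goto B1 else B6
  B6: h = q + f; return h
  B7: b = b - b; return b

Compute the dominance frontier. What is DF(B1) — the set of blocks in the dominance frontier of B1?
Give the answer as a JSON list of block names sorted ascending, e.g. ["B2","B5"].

Answer: ["B1"]

Analysis:
idom tree: B1←B0 B2←B1 B3←B1 B4←B3 B5←B3 B6←B5 B7←B1
Dom∩ at merges:
  B1: preds {B0,B3,B5}: {B0} ∩ {B0,B1,B3} ∩ {B0,B1,B3,B5} = {B0}; idom=B0
  B7: preds {B1,B4}: {B0,B1} ∩ {B0,B1,B3,B4} = {B0,B1}; idom=B1

Frontier:
  B1←B0: walk · to B0
  B1←B3: walk B3→B1 to B0
  B1←B5: walk B5→B3→B1 to B0
  B7←B1: walk · to B1
  B7←B4: walk B4→B3 to B1
  B0: DF=∅
  B1: DF={B1}
  B2: DF=∅
  B3: DF={B1,B7}
  B4: DF={B7}
  B5: DF={B1}
  B6: DF=∅
  B7: DF=∅

DF(B1) = ["B1"]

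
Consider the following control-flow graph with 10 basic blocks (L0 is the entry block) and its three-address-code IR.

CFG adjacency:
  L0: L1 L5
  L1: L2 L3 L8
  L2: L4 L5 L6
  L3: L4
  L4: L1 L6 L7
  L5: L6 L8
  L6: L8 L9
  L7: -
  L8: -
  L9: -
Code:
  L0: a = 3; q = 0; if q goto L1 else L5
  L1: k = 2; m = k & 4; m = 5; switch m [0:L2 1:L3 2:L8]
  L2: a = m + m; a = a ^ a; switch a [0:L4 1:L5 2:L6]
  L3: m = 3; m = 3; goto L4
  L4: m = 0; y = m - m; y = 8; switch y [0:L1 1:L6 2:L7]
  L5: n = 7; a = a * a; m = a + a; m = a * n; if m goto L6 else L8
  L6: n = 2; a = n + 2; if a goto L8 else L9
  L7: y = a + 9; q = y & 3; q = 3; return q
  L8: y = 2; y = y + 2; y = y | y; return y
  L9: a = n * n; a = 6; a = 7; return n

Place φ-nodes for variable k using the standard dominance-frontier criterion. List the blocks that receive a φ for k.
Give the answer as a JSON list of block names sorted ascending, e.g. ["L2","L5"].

Answer: ["L1", "L5", "L6", "L8"]

Working:
idom tree: L1←L0 L2←L1 L3←L1 L4←L1 L5←L0 L6←L0 L7←L4 L8←L0 L9←L6
Dom at joins:
  L1: preds {L0,L4}: {L0} ∩ {L0,L1,L4} = {L0}; idom=L0
  L4: preds {L2,L3}: {L0,L1,L2} ∩ {L0,L1,L3} = {L0,L1}; idom=L1
  L5: preds {L0,L2}: {L0} ∩ {L0,L1,L2} = {L0}; idom=L0
  L6: preds {L2,L4,L5}: {L0,L1,L2} ∩ {L0,L1,L4} ∩ {L0,L5} = {L0}; idom=L0
  L8: preds {L1,L5,L6}: {L0,L1} ∩ {L0,L5} ∩ {L0,L6} = {L0}; idom=L0

DF walk-up:
  join L1 pred L0: · stop@L0
  join L1 pred L4: L4→L1 stop@L0
  join L4 pred L2: L2 stop@L1
  join L4 pred L3: L3 stop@L1
  join L5 pred L0: · stop@L0
  join L5 pred L2: L2→L1 stop@L0
  join L6 pred L2: L2→L1 stop@L0
  join L6 pred L4: L4→L1 stop@L0
  join L6 pred L5: L5 stop@L0
  join L8 pred L1: L1 stop@L0
  join L8 pred L5: L5 stop@L0
  join L8 pred L6: L6 stop@L0
  L0: DF=∅
  L1: DF={L1,L5,L6,L8}
  L2: DF={L4,L5,L6}
  L3: DF={L4}
  L4: DF={L1,L6}
  L5: DF={L6,L8}
  L6: DF={L8}
  L7: DF=∅
  L8: DF=∅
  L9: DF=∅

φ for k: defs {L1}
  DF⁺ = {L1,L5,L6,L8}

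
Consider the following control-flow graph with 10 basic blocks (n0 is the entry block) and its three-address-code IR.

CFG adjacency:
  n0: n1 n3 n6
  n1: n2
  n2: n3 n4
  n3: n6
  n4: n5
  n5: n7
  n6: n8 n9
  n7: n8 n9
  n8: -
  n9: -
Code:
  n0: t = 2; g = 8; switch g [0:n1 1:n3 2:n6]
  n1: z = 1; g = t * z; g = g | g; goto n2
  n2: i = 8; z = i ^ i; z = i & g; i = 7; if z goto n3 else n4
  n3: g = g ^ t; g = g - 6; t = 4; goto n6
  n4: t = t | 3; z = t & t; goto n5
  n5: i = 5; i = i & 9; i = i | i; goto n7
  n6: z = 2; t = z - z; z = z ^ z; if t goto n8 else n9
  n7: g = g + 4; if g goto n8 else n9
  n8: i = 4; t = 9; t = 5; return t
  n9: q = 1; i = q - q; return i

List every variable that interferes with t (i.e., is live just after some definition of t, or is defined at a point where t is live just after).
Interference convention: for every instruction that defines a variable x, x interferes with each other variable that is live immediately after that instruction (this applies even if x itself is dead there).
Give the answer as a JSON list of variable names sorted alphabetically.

Answer: ["g", "i", "z"]

Working:
Block summaries:
  n0: def={g,t} ue=∅
  n1: def={g,z} ue={t}
  n2: def={i,z} ue={g}
  n3: def={g,t} ue={g,t}
  n4: def={t,z} ue={t}
  n5: def={i} ue=∅
  n6: def={t,z} ue=∅
  n7: def={g} ue={g}
  n8: def={i,t} ue=∅
  n9: def={i,q} ue=∅

Live sets:
  n0 li=∅ lo={g,t}
  n1 li={t} lo={g,t}
  n2 li={g,t} lo={g,t}
  n3 li={g,t} lo=∅
  n4 li={g,t} lo={g}
  n5 li={g} lo={g}
  n6 li=∅ lo=∅
  n7 li={g} lo=∅
  n8 li=∅ lo=∅
  n9 li=∅ lo=∅

Interfere edges:
  g↔{i,t,z}
  i↔{g,t,z}
  q↔∅
  t↔{g,i,z}
  z↔{g,i,t}

N(t) = ["g", "i", "z"]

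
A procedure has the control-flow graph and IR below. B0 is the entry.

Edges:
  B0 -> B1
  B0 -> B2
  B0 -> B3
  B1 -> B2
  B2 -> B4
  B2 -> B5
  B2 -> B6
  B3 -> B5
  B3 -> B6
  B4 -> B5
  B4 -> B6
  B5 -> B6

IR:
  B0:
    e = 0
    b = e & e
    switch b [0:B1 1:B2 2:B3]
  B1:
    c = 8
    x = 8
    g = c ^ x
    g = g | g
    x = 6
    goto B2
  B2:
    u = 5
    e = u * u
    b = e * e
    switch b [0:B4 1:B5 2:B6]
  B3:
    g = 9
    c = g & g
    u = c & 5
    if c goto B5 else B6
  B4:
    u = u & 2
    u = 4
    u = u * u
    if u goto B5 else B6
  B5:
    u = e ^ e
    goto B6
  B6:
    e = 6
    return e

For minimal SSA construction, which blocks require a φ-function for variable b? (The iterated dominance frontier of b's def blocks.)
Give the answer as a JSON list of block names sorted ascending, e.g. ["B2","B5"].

Answer: ["B5", "B6"]

Analysis:
idom tree: B1←B0 B2←B0 B3←B0 B4←B2 B5←B0 B6←B0
Dom at joins:
  B2: preds {B0,B1}: {B0} ∩ {B0,B1} = {B0}; idom=B0
  B5: preds {B2,B3,B4}: {B0,B2} ∩ {B0,B3} ∩ {B0,B2,B4} = {B0}; idom=B0
  B6: preds {B2,B3,B4,B5}: {B0,B2} ∩ {B0,B3} ∩ {B0,B2,B4} ∩ {B0,B5} = {B0}; idom=B0

DF derivation:
  B2←B0: walk · to B0
  B2←B1: walk B1 to B0
  B5←B2: walk B2 to B0
  B5←B3: walk B3 to B0
  B5←B4: walk B4→B2 to B0
  B6←B2: walk B2 to B0
  B6←B3: walk B3 to B0
  B6←B4: walk B4→B2 to B0
  B6←B5: walk B5 to B0
  DF(B0)=∅
  DF(B1)={B2}
  DF(B2)={B5,B6}
  DF(B3)={B5,B6}
  DF(B4)={B5,B6}
  DF(B5)={B6}
  DF(B6)=∅

φ for b: defs {B0,B2}
  DF⁺ = {B5,B6}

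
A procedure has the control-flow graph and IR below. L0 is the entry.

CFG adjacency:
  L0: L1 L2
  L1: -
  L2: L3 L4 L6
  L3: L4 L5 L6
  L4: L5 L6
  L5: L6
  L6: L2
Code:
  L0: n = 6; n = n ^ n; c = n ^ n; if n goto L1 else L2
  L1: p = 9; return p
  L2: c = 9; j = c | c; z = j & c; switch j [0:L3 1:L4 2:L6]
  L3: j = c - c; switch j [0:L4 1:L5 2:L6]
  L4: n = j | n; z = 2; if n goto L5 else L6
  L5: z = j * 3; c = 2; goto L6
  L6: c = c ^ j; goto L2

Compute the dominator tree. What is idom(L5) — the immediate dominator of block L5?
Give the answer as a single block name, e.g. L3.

idom tree: L1←L0 L2←L0 L3←L2 L4←L2 L5←L2 L6←L2
Dom at joins:
  L2: preds {L0,L6}: {L0} ∩ {L0,L2,L6} = {L0}; idom=L0
  L4: preds {L2,L3}: {L0,L2} ∩ {L0,L2,L3} = {L0,L2}; idom=L2
  L5: preds {L3,L4}: {L0,L2,L3} ∩ {L0,L2,L4} = {L0,L2}; idom=L2
  L6: preds {L2,L3,L4,L5}: {L0,L2} ∩ {L0,L2,L3} ∩ {L0,L2,L4} ∩ {L0,L2,L5} = {L0,L2}; idom=L2

idom(L5) = L2

Answer: L2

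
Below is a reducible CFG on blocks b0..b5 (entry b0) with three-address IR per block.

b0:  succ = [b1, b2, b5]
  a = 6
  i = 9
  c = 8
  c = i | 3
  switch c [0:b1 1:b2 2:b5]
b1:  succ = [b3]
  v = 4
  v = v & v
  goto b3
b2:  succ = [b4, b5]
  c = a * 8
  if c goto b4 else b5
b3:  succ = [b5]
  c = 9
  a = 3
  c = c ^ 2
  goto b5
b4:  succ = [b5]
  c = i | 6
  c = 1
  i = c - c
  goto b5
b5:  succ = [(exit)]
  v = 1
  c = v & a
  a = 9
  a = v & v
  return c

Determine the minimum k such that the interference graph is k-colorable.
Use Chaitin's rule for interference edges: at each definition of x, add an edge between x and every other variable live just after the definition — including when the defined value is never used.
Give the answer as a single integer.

Per-block:
  b0: def={a,c,i} ue=∅
  b1: def={v} ue=∅
  b2: def={c} ue={a}
  b3: def={a,c} ue=∅
  b4: def={c,i} ue={i}
  b5: def={a,c,v} ue={a}

Liveness:
  live b0: ∅→{a,i}
  live b1: ∅→∅
  live b2: {a,i}→{a,i}
  live b3: ∅→{a}
  live b4: {a,i}→{a}
  live b5: {a}→∅

Interfere edges:
  a: {c,i,v}
  c: {a,i,v}
  i: {a,c}
  v: {a,c}

Colouring:
  clique {a,c,i} ⇒ need ≥ 3
  assign a→c0 c→c1 i→c2 v→c2 — no edge inside a register ⇒ χ ≤ 3
  χ = 3

Answer: 3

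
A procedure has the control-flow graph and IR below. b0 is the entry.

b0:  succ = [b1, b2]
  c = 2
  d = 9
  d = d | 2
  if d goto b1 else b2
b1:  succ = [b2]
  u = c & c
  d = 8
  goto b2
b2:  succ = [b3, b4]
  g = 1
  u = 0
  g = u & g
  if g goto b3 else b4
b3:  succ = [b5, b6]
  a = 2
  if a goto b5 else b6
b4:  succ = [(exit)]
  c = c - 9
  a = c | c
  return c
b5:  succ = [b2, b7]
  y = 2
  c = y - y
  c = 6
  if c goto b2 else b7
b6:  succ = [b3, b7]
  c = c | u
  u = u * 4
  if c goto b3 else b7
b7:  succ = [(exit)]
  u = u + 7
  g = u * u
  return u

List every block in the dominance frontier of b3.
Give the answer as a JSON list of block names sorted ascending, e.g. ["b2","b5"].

idom tree: b1←b0 b2←b0 b3←b2 b4←b2 b5←b3 b6←b3 b7←b3
Dom at joins:
  b2: preds {b0,b1,b5}: {b0} ∩ {b0,b1} ∩ {b0,b2,b3,b5} = {b0}; idom=b0
  b3: preds {b2,b6}: {b0,b2} ∩ {b0,b2,b3,b6} = {b0,b2}; idom=b2
  b7: preds {b5,b6}: {b0,b2,b3,b5} ∩ {b0,b2,b3,b6} = {b0,b2,b3}; idom=b3

DF derivation:
  join b2 pred b0: · stop@b0
  join b2 pred b1: b1 stop@b0
  join b2 pred b5: b5→b3→b2 stop@b0
  join b3 pred b2: · stop@b2
  join b3 pred b6: b6→b3 stop@b2
  join b7 pred b5: b5 stop@b3
  join b7 pred b6: b6 stop@b3
  DF(b0)=∅
  DF(b1)={b2}
  DF(b2)={b2}
  DF(b3)={b2,b3}
  DF(b4)=∅
  DF(b5)={b2,b7}
  DF(b6)={b3,b7}
  DF(b7)=∅

DF(b3) = ["b2", "b3"]

Answer: ["b2", "b3"]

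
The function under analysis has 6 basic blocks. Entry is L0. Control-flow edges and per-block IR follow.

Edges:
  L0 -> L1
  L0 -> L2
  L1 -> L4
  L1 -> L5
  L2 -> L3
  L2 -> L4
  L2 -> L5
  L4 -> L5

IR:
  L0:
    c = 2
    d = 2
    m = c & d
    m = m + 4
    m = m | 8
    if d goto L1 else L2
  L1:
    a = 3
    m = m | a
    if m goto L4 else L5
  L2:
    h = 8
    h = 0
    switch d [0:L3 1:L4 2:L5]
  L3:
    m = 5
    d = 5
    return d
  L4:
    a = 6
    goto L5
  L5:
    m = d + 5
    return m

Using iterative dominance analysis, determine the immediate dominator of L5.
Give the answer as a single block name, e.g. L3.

Answer: L0

Derivation:
idom tree: L1←L0 L2←L0 L3←L2 L4←L0 L5←L0
Dom∩ at merges:
  L4: preds {L1,L2}: {L0,L1} ∩ {L0,L2} = {L0}; idom=L0
  L5: preds {L1,L2,L4}: {L0,L1} ∩ {L0,L2} ∩ {L0,L4} = {L0}; idom=L0

idom(L5) = L0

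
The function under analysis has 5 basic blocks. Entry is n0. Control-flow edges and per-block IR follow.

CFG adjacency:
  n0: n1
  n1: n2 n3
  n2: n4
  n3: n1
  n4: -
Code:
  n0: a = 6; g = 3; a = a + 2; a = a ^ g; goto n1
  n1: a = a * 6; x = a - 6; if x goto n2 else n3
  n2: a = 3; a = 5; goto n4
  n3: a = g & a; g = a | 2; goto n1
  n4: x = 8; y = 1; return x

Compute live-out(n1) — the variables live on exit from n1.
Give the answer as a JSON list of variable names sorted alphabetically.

Block summaries:
  n0 def {a,g} use ∅
  n1 def {a,x} use {a}
  n2 def {a} use ∅
  n3 def {a,g} use {a,g}
  n4 def {x,y} use ∅

Liveness:
  n0: in=∅ out={a,g}
  n1: in={a,g} out={a,g}
  n2: in=∅ out=∅
  n3: in={a,g} out={a,g}
  n4: in=∅ out=∅

live-out(n1) = ["a", "g"]

Answer: ["a", "g"]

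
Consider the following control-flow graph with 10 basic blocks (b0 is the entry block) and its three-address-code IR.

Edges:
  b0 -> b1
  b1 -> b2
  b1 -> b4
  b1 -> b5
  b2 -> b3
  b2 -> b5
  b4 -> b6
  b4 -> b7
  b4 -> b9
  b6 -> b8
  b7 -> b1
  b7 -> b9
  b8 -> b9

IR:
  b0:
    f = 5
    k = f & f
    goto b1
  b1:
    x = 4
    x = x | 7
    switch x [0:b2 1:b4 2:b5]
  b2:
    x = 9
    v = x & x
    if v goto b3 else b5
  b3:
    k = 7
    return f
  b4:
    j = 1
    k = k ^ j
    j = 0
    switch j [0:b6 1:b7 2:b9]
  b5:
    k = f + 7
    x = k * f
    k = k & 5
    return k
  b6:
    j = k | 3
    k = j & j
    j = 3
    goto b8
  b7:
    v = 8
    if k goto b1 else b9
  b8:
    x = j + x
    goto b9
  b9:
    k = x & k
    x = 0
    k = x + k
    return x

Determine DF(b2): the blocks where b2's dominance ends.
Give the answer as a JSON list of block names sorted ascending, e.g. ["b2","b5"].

Answer: ["b5"]

Working:
idom tree: b1←b0 b2←b1 b3←b2 b4←b1 b5←b1 b6←b4 b7←b4 b8←b6 b9←b4
Dom∩ at merges:
  b1: preds {b0,b7}: {b0} ∩ {b0,b1,b4,b7} = {b0}; idom=b0
  b5: preds {b1,b2}: {b0,b1} ∩ {b0,b1,b2} = {b0,b1}; idom=b1
  b9: preds {b4,b7,b8}: {b0,b1,b4} ∩ {b0,b1,b4,b7} ∩ {b0,b1,b4,b6,b8} = {b0,b1,b4}; idom=b4

DF derivation:
  join b1 pred b0: · stop@b0
  join b1 pred b7: b7→b4→b1 stop@b0
  join b5 pred b1: · stop@b1
  join b5 pred b2: b2 stop@b1
  join b9 pred b4: · stop@b4
  join b9 pred b7: b7 stop@b4
  join b9 pred b8: b8→b6 stop@b4
  b0: DF=∅
  b1: DF={b1}
  b2: DF={b5}
  b3: DF=∅
  b4: DF={b1}
  b5: DF=∅
  b6: DF={b9}
  b7: DF={b1,b9}
  b8: DF={b9}
  b9: DF=∅

DF(b2) = ["b5"]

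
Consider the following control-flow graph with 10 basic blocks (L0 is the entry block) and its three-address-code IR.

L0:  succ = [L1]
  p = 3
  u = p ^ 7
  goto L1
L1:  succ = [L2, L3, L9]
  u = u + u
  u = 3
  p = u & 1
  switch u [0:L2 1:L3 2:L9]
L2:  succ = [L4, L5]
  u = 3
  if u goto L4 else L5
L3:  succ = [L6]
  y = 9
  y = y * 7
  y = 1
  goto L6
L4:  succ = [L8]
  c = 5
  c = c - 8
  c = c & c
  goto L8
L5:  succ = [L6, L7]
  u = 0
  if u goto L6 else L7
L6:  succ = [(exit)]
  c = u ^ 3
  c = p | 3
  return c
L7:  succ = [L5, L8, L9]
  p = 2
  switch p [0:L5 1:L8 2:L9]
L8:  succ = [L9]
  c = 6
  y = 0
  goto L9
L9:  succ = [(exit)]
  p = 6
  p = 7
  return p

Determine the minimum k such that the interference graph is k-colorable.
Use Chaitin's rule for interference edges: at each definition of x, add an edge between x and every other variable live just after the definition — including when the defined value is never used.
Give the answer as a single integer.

def/use:
  L0 def {p,u} use ∅
  L1 def {p,u} use {u}
  L2 def {u} use ∅
  L3 def {y} use ∅
  L4 def {c} use ∅
  L5 def {u} use ∅
  L6 def {c} use {p,u}
  L7 def {p} use ∅
  L8 def {c,y} use ∅
  L9 def {p} use ∅

Live sets:
  L0 li=∅ lo={u}
  L1 li={u} lo={p,u}
  L2 li={p} lo={p}
  L3 li={p,u} lo={p,u}
  L4 li=∅ lo=∅
  L5 li={p} lo={p,u}
  L6 li={p,u} lo=∅
  L7 li=∅ lo={p}
  L8 li=∅ lo=∅
  L9 li=∅ lo=∅

Interfere edges:
  c↔{p}
  p↔{c,u,y}
  u↔{p,y}
  y↔{p,u}

Chromatic number:
  clique {p,u,y} ⇒ need ≥ 3
  assign c→c1 p→c0 u→c1 y→c2 — no edge inside a register ⇒ χ ≤ 3
  χ = 3

Answer: 3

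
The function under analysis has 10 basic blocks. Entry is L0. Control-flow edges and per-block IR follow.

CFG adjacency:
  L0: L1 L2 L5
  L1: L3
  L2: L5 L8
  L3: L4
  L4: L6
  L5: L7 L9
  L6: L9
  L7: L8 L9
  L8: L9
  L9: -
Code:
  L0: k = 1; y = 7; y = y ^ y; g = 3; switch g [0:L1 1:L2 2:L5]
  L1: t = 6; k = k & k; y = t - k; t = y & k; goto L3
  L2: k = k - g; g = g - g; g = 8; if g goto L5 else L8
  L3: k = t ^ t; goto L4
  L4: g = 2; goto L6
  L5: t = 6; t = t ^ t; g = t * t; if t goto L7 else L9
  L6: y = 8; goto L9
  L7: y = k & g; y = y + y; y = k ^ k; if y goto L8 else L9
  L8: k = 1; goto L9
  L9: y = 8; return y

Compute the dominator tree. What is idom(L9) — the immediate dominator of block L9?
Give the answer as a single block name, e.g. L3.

idom tree: L1←L0 L2←L0 L3←L1 L4←L3 L5←L0 L6←L4 L7←L5 L8←L0 L9←L0
Dom at joins:
  L5: preds {L0,L2}: {L0} ∩ {L0,L2} = {L0}; idom=L0
  L8: preds {L2,L7}: {L0,L2} ∩ {L0,L5,L7} = {L0}; idom=L0
  L9: preds {L5,L6,L7,L8}: {L0,L5} ∩ {L0,L1,L3,L4,L6} ∩ {L0,L5,L7} ∩ {L0,L8} = {L0}; idom=L0

idom(L9) = L0

Answer: L0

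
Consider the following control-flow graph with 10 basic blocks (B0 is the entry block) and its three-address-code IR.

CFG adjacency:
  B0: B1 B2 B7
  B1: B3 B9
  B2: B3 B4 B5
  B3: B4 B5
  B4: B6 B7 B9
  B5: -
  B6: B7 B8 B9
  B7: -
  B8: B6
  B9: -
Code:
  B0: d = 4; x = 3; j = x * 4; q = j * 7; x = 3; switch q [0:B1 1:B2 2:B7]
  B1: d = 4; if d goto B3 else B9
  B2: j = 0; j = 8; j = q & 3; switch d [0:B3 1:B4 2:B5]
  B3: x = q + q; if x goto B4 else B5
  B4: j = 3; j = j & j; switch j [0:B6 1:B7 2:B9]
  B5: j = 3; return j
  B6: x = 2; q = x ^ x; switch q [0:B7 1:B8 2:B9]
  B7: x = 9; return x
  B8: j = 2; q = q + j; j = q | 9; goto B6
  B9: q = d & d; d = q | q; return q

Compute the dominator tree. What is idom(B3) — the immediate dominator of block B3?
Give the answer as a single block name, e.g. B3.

idom tree: B1←B0 B2←B0 B3←B0 B4←B0 B5←B0 B6←B4 B7←B0 B8←B6 B9←B0
Dom∩ at merges:
  B3: preds {B1,B2}: {B0,B1} ∩ {B0,B2} = {B0}; idom=B0
  B4: preds {B2,B3}: {B0,B2} ∩ {B0,B3} = {B0}; idom=B0
  B5: preds {B2,B3}: {B0,B2} ∩ {B0,B3} = {B0}; idom=B0
  B6: preds {B4,B8}: {B0,B4} ∩ {B0,B4,B6,B8} = {B0,B4}; idom=B4
  B7: preds {B0,B4,B6}: {B0} ∩ {B0,B4} ∩ {B0,B4,B6} = {B0}; idom=B0
  B9: preds {B1,B4,B6}: {B0,B1} ∩ {B0,B4} ∩ {B0,B4,B6} = {B0}; idom=B0

idom(B3) = B0

Answer: B0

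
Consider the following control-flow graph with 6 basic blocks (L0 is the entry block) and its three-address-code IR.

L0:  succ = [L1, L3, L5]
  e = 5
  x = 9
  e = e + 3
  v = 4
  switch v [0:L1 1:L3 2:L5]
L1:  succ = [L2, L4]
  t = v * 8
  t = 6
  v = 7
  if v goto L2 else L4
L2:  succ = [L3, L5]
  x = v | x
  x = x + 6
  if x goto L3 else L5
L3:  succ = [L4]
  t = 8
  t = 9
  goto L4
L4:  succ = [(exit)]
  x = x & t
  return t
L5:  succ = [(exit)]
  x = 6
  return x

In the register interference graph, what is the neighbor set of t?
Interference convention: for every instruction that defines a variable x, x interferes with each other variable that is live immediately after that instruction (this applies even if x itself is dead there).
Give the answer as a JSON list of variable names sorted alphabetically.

Per-block:
  L0: {e,v,x} / ∅
  L1: {t,v} / {v}
  L2: {x} / {v,x}
  L3: {t} / ∅
  L4: {x} / {t,x}
  L5: {x} / ∅

Backward fixpoint:
  live L0: ∅→{v,x}
  live L1: {v,x}→{t,v,x}
  live L2: {v,x}→{x}
  live L3: {x}→{t,x}
  live L4: {t,x}→∅
  live L5: ∅→∅

Interference:
  e↔{x}
  t↔{v,x}
  v↔{t,x}
  x↔{e,t,v}

N(t) = ["v", "x"]

Answer: ["v", "x"]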